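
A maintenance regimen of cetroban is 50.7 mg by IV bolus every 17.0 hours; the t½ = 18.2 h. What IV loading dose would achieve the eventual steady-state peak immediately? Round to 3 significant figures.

106 mg

k = ln 2 / 18.2 = 0.03809 h⁻¹
Accumulation ratio R = 1 / (1 − e^(−kτ)) = 1 / (1 − e^(−0.03809×17.0)) = 1 / (1 − 0.5234) = 2.098
Loading dose = maintenance dose × R = 50.7 × 2.098 ≈ 106 mg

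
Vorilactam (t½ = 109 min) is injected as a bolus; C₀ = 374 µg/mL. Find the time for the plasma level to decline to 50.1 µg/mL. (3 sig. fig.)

316 minutes

k = ln 2 / 109 = 0.006359 min⁻¹
C(t) = C₀ e^(−kt)  ⇒  t = ln(C₀/C) / k
t = ln(374/50.1) / 0.006359 = 2.010 / 0.006359 ≈ 316 minutes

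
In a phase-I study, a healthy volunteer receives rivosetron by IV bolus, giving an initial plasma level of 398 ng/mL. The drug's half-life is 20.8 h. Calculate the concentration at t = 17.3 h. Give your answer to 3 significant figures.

k = ln 2 / 20.8 = 0.03332 h⁻¹
17.3 h is 0.8317 half-lives, so C = 398 × (1/2)^0.8317 = 398 × 0.5619 ≈ 224 ng/mL

224 ng/mL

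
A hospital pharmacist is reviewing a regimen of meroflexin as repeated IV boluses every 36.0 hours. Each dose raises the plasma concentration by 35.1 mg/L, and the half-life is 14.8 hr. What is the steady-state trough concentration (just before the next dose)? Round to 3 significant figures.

k = ln 2 / 14.8 = 0.04683 hr⁻¹
Fraction remaining after one interval: e^(−kτ) = e^(−0.04683 × 36.0) = 0.1853
R = 1 / (1 − 0.1853) = 1.227
Css,max = 35.1 × 1.227 = 43.08 mg/L
Css,min = Css,max × e^(−kτ) = 43.08 × 0.1853 ≈ 7.98 mg/L

7.98 mg/L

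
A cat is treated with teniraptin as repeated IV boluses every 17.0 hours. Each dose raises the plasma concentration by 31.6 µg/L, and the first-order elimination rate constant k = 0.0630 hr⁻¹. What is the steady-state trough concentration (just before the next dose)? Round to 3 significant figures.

16.5 µg/L

Fraction remaining after one interval: e^(−kτ) = e^(−0.06300 × 17.0) = 0.3427
R = 1 / (1 − 0.3427) = 1.521
Css,max = 31.6 × 1.521 = 48.07 µg/L
Css,min = Css,max × e^(−kτ) = 48.07 × 0.3427 ≈ 16.5 µg/L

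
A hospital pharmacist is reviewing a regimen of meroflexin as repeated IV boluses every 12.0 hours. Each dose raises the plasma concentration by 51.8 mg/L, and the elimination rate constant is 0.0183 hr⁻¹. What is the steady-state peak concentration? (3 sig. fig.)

Fraction remaining after one interval: e^(−kτ) = e^(−0.01830 × 12.0) = 0.8028
R = 1 / (1 − 0.8028) = 5.072
Css,max = 51.8 × 5.072 ≈ 263 mg/L

263 mg/L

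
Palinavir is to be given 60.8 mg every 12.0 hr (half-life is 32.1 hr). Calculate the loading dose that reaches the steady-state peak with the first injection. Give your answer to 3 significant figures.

k = ln 2 / 32.1 = 0.02159 hr⁻¹
Accumulation ratio R = 1 / (1 − e^(−kτ)) = 1 / (1 − e^(−0.02159×12.0)) = 1 / (1 − 0.7717) = 4.381
Loading dose = maintenance dose × R = 60.8 × 4.381 ≈ 266 mg

266 mg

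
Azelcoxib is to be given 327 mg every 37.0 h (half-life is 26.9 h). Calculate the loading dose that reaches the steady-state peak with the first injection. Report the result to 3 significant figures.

k = ln 2 / 26.9 = 0.02577 h⁻¹
Accumulation ratio R = 1 / (1 − e^(−kτ)) = 1 / (1 − e^(−0.02577×37.0)) = 1 / (1 − 0.3854) = 1.627
Loading dose = maintenance dose × R = 327 × 1.627 ≈ 532 mg

532 mg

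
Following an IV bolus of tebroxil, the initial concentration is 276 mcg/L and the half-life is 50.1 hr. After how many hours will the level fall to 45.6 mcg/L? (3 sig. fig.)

k = ln 2 / 50.1 = 0.01384 hr⁻¹
C(t) = C₀ e^(−kt)  ⇒  t = ln(C₀/C) / k
t = ln(276/45.6) / 0.01384 = 1.800 / 0.01384 ≈ 130 hours

130 hours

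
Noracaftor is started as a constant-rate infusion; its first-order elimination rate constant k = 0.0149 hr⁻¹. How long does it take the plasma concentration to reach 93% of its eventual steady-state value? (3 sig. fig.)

178 hours

f = 1 − e^(−kt)  ⇒  t = −ln(1 − f) / k
t = −ln(1 − 0.93) / 0.01490 = 2.659 / 0.01490 ≈ 178 hours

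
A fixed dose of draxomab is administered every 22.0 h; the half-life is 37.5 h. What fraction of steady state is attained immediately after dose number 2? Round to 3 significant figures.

0.557

k = ln 2 / 37.5 = 0.01848 h⁻¹
f_n = 1 − e^(−nkτ) = 1 − e^(−2 × 0.01848 × 22.0) = 1 − e^(−0.8133) = 1 − 0.4434 ≈ 0.557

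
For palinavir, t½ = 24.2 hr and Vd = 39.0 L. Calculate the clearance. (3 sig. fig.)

k = ln 2 / t½ = ln 2 / 24.2 = 0.02864 hr⁻¹
CL = k · V = 0.02864 × 39.0 ≈ 1.12 L/hr

1.12 L/hr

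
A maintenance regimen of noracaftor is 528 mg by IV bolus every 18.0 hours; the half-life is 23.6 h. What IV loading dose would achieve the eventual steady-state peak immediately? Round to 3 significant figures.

k = ln 2 / 23.6 = 0.02937 h⁻¹
Accumulation ratio R = 1 / (1 − e^(−kτ)) = 1 / (1 − e^(−0.02937×18.0)) = 1 / (1 − 0.5894) = 2.435
Loading dose = maintenance dose × R = 528 × 2.435 ≈ 1290 mg

1290 mg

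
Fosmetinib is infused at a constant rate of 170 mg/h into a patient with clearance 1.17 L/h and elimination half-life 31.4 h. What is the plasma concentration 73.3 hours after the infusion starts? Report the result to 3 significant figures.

Css = rate / CL = 170 / 1.17 = 145.3 µg/mL
k = ln 2 / 31.4 = 0.02207 h⁻¹
C(t) = Css (1 − e^(−kt)) = 145.3 × (1 − e^(−1.618)) = 145.3 × 0.8017 ≈ 116 µg/mL

116 µg/mL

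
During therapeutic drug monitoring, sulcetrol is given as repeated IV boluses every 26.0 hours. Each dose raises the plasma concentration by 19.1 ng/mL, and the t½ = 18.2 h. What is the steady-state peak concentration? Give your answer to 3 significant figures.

30.4 ng/mL

k = ln 2 / 18.2 = 0.03809 h⁻¹
Fraction remaining after one interval: e^(−kτ) = e^(−0.03809 × 26.0) = 0.3715
R = 1 / (1 − 0.3715) = 1.591
Css,max = 19.1 × 1.591 ≈ 30.4 ng/mL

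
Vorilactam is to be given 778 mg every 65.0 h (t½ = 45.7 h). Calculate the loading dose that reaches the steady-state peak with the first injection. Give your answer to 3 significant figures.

1240 mg

k = ln 2 / 45.7 = 0.01517 h⁻¹
Accumulation ratio R = 1 / (1 − e^(−kτ)) = 1 / (1 − e^(−0.01517×65.0)) = 1 / (1 − 0.3731) = 1.595
Loading dose = maintenance dose × R = 778 × 1.595 ≈ 1240 mg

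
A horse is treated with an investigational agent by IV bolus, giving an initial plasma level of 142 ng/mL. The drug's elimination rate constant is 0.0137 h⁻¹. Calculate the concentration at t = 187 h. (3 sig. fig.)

11.0 ng/mL

C(t) = C₀ e^(−kt) = 142 × e^(−0.01370 × 187) = 142 × e^(−2.562) = 142 × 0.07716 ≈ 11.0 ng/mL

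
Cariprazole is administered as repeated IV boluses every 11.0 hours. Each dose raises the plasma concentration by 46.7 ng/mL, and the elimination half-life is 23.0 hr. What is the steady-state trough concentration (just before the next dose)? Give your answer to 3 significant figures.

119 ng/mL

k = ln 2 / 23.0 = 0.03014 hr⁻¹
Fraction remaining after one interval: e^(−kτ) = e^(−0.03014 × 11.0) = 0.7178
R = 1 / (1 − 0.7178) = 3.544
Css,max = 46.7 × 3.544 = 165.5 ng/mL
Css,min = Css,max × e^(−kτ) = 165.5 × 0.7178 ≈ 119 ng/mL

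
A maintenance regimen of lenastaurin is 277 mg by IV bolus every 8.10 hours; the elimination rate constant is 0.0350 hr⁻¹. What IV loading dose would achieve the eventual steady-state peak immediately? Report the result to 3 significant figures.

1120 mg

Accumulation ratio R = 1 / (1 − e^(−kτ)) = 1 / (1 − e^(−0.03500×8.10)) = 1 / (1 − 0.7531) = 4.051
Loading dose = maintenance dose × R = 277 × 4.051 ≈ 1120 mg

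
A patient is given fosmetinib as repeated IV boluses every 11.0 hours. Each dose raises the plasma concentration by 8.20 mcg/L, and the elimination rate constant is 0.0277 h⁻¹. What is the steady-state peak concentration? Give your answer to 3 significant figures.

31.2 mcg/L

Fraction remaining after one interval: e^(−kτ) = e^(−0.02770 × 11.0) = 0.7373
R = 1 / (1 − 0.7373) = 3.807
Css,max = 8.20 × 3.807 ≈ 31.2 mcg/L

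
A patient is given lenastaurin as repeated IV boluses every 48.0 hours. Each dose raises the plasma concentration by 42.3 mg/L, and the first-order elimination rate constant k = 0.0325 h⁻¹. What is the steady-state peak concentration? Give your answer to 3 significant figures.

53.6 mg/L

Fraction remaining after one interval: e^(−kτ) = e^(−0.03250 × 48.0) = 0.2101
R = 1 / (1 − 0.2101) = 1.266
Css,max = 42.3 × 1.266 ≈ 53.6 mg/L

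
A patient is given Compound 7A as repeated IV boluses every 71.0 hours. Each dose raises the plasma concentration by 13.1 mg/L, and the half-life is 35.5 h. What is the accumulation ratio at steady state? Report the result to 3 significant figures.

k = ln 2 / 35.5 = 0.01953 h⁻¹
Fraction remaining after one interval: e^(−kτ) = e^(−0.01953 × 71.0) = 0.2500
R = 1 / (1 − 0.2500) = 1 / 0.7500 ≈ 1.33

1.33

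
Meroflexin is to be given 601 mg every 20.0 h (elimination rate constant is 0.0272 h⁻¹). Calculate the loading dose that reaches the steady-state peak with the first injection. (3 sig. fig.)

1430 mg

Accumulation ratio R = 1 / (1 − e^(−kτ)) = 1 / (1 − e^(−0.02720×20.0)) = 1 / (1 − 0.5804) = 2.383
Loading dose = maintenance dose × R = 601 × 2.383 ≈ 1430 mg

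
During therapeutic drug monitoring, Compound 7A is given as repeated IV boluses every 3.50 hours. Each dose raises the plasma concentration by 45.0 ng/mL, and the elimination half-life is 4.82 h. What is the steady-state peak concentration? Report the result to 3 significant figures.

114 ng/mL

k = ln 2 / 4.82 = 0.1438 h⁻¹
Fraction remaining after one interval: e^(−kτ) = e^(−0.1438 × 3.50) = 0.6045
R = 1 / (1 − 0.6045) = 2.529
Css,max = 45.0 × 2.529 ≈ 114 ng/mL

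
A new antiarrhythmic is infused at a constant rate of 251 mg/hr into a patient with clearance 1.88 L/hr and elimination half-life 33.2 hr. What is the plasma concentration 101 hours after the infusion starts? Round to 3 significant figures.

Css = rate / CL = 251 / 1.88 = 133.5 µg/mL
k = ln 2 / 33.2 = 0.02088 hr⁻¹
C(t) = Css (1 − e^(−kt)) = 133.5 × (1 − e^(−2.109)) = 133.5 × 0.8786 ≈ 117 µg/mL

117 µg/mL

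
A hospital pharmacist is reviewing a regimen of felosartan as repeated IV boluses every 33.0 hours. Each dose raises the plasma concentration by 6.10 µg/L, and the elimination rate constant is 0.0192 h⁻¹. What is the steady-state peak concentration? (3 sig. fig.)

13.0 µg/L

Fraction remaining after one interval: e^(−kτ) = e^(−0.01920 × 33.0) = 0.5307
R = 1 / (1 − 0.5307) = 2.131
Css,max = 6.10 × 2.131 ≈ 13.0 µg/L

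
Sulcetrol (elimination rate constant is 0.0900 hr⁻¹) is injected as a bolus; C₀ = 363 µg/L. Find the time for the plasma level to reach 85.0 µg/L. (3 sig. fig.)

C(t) = C₀ e^(−kt)  ⇒  t = ln(C₀/C) / k
t = ln(363/85.0) / 0.09000 = 1.452 / 0.09000 ≈ 16.1 hours

16.1 hours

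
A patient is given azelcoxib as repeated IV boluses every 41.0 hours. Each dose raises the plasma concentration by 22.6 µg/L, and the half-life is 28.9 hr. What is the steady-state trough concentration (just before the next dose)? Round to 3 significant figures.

13.5 µg/L

k = ln 2 / 28.9 = 0.02398 hr⁻¹
Fraction remaining after one interval: e^(−kτ) = e^(−0.02398 × 41.0) = 0.3741
R = 1 / (1 − 0.3741) = 1.598
Css,max = 22.6 × 1.598 = 36.11 µg/L
Css,min = Css,max × e^(−kτ) = 36.11 × 0.3741 ≈ 13.5 µg/L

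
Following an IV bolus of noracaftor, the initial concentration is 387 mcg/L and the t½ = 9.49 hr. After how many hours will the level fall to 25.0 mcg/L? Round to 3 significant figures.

37.5 hours

k = ln 2 / 9.49 = 0.07304 hr⁻¹
C(t) = C₀ e^(−kt)  ⇒  t = ln(C₀/C) / k
t = ln(387/25.0) / 0.07304 = 2.740 / 0.07304 ≈ 37.5 hours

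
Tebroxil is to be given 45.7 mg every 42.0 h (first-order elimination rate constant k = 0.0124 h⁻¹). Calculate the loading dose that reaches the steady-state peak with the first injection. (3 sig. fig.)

Accumulation ratio R = 1 / (1 − e^(−kτ)) = 1 / (1 − e^(−0.01240×42.0)) = 1 / (1 − 0.5940) = 2.463
Loading dose = maintenance dose × R = 45.7 × 2.463 ≈ 113 mg

113 mg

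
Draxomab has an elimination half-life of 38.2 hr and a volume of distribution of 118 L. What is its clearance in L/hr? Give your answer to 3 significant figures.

2.14 L/hr

k = ln 2 / t½ = ln 2 / 38.2 = 0.01815 hr⁻¹
CL = k · V = 0.01815 × 118 ≈ 2.14 L/hr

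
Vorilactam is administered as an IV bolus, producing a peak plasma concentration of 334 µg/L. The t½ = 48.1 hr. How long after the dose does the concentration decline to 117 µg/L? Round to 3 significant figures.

72.8 hours

k = ln 2 / 48.1 = 0.01441 hr⁻¹
C(t) = C₀ e^(−kt)  ⇒  t = ln(C₀/C) / k
t = ln(334/117) / 0.01441 = 1.049 / 0.01441 ≈ 72.8 hours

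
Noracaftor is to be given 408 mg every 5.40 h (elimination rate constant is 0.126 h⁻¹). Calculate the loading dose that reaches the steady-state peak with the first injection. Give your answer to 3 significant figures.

Accumulation ratio R = 1 / (1 − e^(−kτ)) = 1 / (1 − e^(−0.1260×5.40)) = 1 / (1 − 0.5064) = 2.026
Loading dose = maintenance dose × R = 408 × 2.026 ≈ 827 mg

827 mg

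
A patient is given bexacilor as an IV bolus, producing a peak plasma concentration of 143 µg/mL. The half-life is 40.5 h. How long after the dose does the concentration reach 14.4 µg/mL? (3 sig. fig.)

134 hours

k = ln 2 / 40.5 = 0.01711 h⁻¹
C(t) = C₀ e^(−kt)  ⇒  t = ln(C₀/C) / k
t = ln(143/14.4) / 0.01711 = 2.296 / 0.01711 ≈ 134 hours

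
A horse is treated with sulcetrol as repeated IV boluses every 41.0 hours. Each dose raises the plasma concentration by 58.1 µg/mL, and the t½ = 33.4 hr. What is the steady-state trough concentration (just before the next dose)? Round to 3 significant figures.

k = ln 2 / 33.4 = 0.02075 hr⁻¹
Fraction remaining after one interval: e^(−kτ) = e^(−0.02075 × 41.0) = 0.4270
R = 1 / (1 − 0.4270) = 1.745
Css,max = 58.1 × 1.745 = 101.4 µg/mL
Css,min = Css,max × e^(−kτ) = 101.4 × 0.4270 ≈ 43.3 µg/mL

43.3 µg/mL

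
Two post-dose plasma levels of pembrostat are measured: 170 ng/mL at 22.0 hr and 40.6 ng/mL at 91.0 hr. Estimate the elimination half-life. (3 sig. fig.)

k = ln(C₁/C₂) / (t₂ − t₁) = ln(170/40.6) / (91.0 − 22.0)
  = 1.432 / 69.00 = 0.02075 hr⁻¹
t½ = ln 2 / k = ln 2 / 0.02075 ≈ 33.4 hours

33.4 hours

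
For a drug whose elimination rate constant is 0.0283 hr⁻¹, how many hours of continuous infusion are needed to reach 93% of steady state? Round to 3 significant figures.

f = 1 − e^(−kt)  ⇒  t = −ln(1 − f) / k
t = −ln(1 − 0.93) / 0.02830 = 2.659 / 0.02830 ≈ 94.0 hours

94.0 hours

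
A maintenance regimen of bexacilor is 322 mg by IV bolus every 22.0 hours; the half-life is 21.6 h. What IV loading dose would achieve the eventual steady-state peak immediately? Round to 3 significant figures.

636 mg

k = ln 2 / 21.6 = 0.03209 h⁻¹
Accumulation ratio R = 1 / (1 − e^(−kτ)) = 1 / (1 − e^(−0.03209×22.0)) = 1 / (1 − 0.4936) = 1.975
Loading dose = maintenance dose × R = 322 × 1.975 ≈ 636 mg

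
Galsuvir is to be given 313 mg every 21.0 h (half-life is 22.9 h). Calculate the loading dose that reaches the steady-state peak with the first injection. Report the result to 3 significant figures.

k = ln 2 / 22.9 = 0.03027 h⁻¹
Accumulation ratio R = 1 / (1 − e^(−kτ)) = 1 / (1 − e^(−0.03027×21.0)) = 1 / (1 − 0.5296) = 2.126
Loading dose = maintenance dose × R = 313 × 2.126 ≈ 665 mg

665 mg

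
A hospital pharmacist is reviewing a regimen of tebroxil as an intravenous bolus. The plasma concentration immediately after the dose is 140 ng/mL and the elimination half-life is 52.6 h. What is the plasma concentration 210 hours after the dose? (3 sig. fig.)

k = ln 2 / 52.6 = 0.01318 h⁻¹
210 h is 3.992 half-lives, so C = 140 × (1/2)^3.992 = 140 × 0.06283 ≈ 8.80 ng/mL

8.80 ng/mL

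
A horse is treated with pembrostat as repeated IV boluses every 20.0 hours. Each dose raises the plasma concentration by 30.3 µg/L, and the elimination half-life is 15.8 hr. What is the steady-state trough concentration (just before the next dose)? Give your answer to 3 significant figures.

k = ln 2 / 15.8 = 0.04387 hr⁻¹
Fraction remaining after one interval: e^(−kτ) = e^(−0.04387 × 20.0) = 0.4159
R = 1 / (1 − 0.4159) = 1.712
Css,max = 30.3 × 1.712 = 51.87 µg/L
Css,min = Css,max × e^(−kτ) = 51.87 × 0.4159 ≈ 21.6 µg/L

21.6 µg/L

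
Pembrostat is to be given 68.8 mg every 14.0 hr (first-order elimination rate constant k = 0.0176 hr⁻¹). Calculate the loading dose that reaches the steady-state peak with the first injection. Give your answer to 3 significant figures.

315 mg

Accumulation ratio R = 1 / (1 − e^(−kτ)) = 1 / (1 − e^(−0.01760×14.0)) = 1 / (1 − 0.7816) = 4.579
Loading dose = maintenance dose × R = 68.8 × 4.579 ≈ 315 mg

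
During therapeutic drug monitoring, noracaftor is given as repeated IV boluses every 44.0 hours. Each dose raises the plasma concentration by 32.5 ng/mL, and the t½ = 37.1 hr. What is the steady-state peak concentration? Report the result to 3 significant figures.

k = ln 2 / 37.1 = 0.01868 hr⁻¹
Fraction remaining after one interval: e^(−kτ) = e^(−0.01868 × 44.0) = 0.4395
R = 1 / (1 − 0.4395) = 1.784
Css,max = 32.5 × 1.784 ≈ 58.0 ng/mL

58.0 ng/mL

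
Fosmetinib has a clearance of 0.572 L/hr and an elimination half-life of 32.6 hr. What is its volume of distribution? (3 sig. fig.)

k = ln 2 / t½ = ln 2 / 32.6 = 0.02126 hr⁻¹
V = CL / k = 0.572 / 0.02126 ≈ 26.9 L

26.9 L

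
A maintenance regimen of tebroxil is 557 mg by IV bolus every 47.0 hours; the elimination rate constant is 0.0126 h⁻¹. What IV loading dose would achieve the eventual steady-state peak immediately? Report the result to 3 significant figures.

1250 mg

Accumulation ratio R = 1 / (1 − e^(−kτ)) = 1 / (1 − e^(−0.01260×47.0)) = 1 / (1 − 0.5531) = 2.238
Loading dose = maintenance dose × R = 557 × 2.238 ≈ 1250 mg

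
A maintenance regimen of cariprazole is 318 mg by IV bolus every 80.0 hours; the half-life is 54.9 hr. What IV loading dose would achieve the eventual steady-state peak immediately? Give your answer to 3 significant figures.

500 mg

k = ln 2 / 54.9 = 0.01263 hr⁻¹
Accumulation ratio R = 1 / (1 − e^(−kτ)) = 1 / (1 − e^(−0.01263×80.0)) = 1 / (1 − 0.3642) = 1.573
Loading dose = maintenance dose × R = 318 × 1.573 ≈ 500 mg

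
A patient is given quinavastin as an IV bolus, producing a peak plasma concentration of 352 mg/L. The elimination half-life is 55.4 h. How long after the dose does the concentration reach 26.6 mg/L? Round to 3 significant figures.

k = ln 2 / 55.4 = 0.01251 h⁻¹
C(t) = C₀ e^(−kt)  ⇒  t = ln(C₀/C) / k
t = ln(352/26.6) / 0.01251 = 2.583 / 0.01251 ≈ 206 hours

206 hours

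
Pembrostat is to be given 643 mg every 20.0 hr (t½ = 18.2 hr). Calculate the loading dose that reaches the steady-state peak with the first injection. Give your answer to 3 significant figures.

1210 mg

k = ln 2 / 18.2 = 0.03809 hr⁻¹
Accumulation ratio R = 1 / (1 − e^(−kτ)) = 1 / (1 − e^(−0.03809×20.0)) = 1 / (1 − 0.4669) = 1.876
Loading dose = maintenance dose × R = 643 × 1.876 ≈ 1210 mg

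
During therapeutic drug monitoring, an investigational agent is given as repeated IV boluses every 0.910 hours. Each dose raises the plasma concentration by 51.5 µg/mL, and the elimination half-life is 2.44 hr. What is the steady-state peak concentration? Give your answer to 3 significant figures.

k = ln 2 / 2.44 = 0.2841 hr⁻¹
Fraction remaining after one interval: e^(−kτ) = e^(−0.2841 × 0.910) = 0.7722
R = 1 / (1 − 0.7722) = 4.390
Css,max = 51.5 × 4.390 ≈ 226 µg/mL

226 µg/mL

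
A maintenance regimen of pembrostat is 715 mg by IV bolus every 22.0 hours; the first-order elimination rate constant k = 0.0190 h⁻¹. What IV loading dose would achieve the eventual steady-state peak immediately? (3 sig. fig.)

Accumulation ratio R = 1 / (1 − e^(−kτ)) = 1 / (1 − e^(−0.01900×22.0)) = 1 / (1 − 0.6584) = 2.927
Loading dose = maintenance dose × R = 715 × 2.927 ≈ 2090 mg

2090 mg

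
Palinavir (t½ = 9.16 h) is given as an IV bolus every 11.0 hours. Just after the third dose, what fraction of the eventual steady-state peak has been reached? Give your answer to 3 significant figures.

0.918

k = ln 2 / 9.16 = 0.07567 h⁻¹
f_n = 1 − e^(−nkτ) = 1 − e^(−3 × 0.07567 × 11.0) = 1 − e^(−2.497) = 1 − 0.08232 ≈ 0.918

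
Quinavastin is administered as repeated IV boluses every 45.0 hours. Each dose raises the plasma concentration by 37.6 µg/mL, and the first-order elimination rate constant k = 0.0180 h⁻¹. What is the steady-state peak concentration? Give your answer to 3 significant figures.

Fraction remaining after one interval: e^(−kτ) = e^(−0.01800 × 45.0) = 0.4449
R = 1 / (1 − 0.4449) = 1.801
Css,max = 37.6 × 1.801 ≈ 67.7 µg/mL

67.7 µg/mL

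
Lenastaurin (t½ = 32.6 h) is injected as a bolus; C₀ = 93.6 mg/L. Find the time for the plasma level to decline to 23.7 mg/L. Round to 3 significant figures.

k = ln 2 / 32.6 = 0.02126 h⁻¹
C(t) = C₀ e^(−kt)  ⇒  t = ln(C₀/C) / k
t = ln(93.6/23.7) / 0.02126 = 1.374 / 0.02126 ≈ 64.6 hours

64.6 hours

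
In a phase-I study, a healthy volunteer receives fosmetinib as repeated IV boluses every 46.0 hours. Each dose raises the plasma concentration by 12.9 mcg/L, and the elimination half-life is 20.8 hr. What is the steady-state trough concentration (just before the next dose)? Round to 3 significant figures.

k = ln 2 / 20.8 = 0.03332 hr⁻¹
Fraction remaining after one interval: e^(−kτ) = e^(−0.03332 × 46.0) = 0.2159
R = 1 / (1 − 0.2159) = 1.275
Css,max = 12.9 × 1.275 = 16.45 mcg/L
Css,min = Css,max × e^(−kτ) = 16.45 × 0.2159 ≈ 3.55 mcg/L

3.55 mcg/L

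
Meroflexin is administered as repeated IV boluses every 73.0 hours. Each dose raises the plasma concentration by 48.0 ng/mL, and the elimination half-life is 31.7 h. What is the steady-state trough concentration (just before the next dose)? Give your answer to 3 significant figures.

12.2 ng/mL

k = ln 2 / 31.7 = 0.02187 h⁻¹
Fraction remaining after one interval: e^(−kτ) = e^(−0.02187 × 73.0) = 0.2027
R = 1 / (1 − 0.2027) = 1.254
Css,max = 48.0 × 1.254 = 60.20 ng/mL
Css,min = Css,max × e^(−kτ) = 60.20 × 0.2027 ≈ 12.2 ng/mL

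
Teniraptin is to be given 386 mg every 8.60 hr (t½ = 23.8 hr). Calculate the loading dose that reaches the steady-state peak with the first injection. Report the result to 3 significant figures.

k = ln 2 / 23.8 = 0.02912 hr⁻¹
Accumulation ratio R = 1 / (1 − e^(−kτ)) = 1 / (1 − e^(−0.02912×8.60)) = 1 / (1 − 0.7784) = 4.513
Loading dose = maintenance dose × R = 386 × 4.513 ≈ 1740 mg

1740 mg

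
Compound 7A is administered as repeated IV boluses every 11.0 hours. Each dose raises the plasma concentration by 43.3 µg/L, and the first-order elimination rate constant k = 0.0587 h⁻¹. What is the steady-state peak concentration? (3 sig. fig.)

91.0 µg/L

Fraction remaining after one interval: e^(−kτ) = e^(−0.05870 × 11.0) = 0.5243
R = 1 / (1 − 0.5243) = 2.102
Css,max = 43.3 × 2.102 ≈ 91.0 µg/L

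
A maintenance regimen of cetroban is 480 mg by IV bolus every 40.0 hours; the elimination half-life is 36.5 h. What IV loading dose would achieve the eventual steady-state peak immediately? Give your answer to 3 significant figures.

902 mg

k = ln 2 / 36.5 = 0.01899 h⁻¹
Accumulation ratio R = 1 / (1 − e^(−kτ)) = 1 / (1 − e^(−0.01899×40.0)) = 1 / (1 − 0.4678) = 1.879
Loading dose = maintenance dose × R = 480 × 1.879 ≈ 902 mg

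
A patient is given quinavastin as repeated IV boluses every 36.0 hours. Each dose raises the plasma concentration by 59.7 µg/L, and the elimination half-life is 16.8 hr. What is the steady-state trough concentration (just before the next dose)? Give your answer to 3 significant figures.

17.5 µg/L

k = ln 2 / 16.8 = 0.04126 hr⁻¹
Fraction remaining after one interval: e^(−kτ) = e^(−0.04126 × 36.0) = 0.2264
R = 1 / (1 − 0.2264) = 1.293
Css,max = 59.7 × 1.293 = 77.17 µg/L
Css,min = Css,max × e^(−kτ) = 77.17 × 0.2264 ≈ 17.5 µg/L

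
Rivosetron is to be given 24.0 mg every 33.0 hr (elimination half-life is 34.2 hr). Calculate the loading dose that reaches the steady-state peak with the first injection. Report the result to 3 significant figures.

49.2 mg

k = ln 2 / 34.2 = 0.02027 hr⁻¹
Accumulation ratio R = 1 / (1 − e^(−kτ)) = 1 / (1 − e^(−0.02027×33.0)) = 1 / (1 − 0.5123) = 2.050
Loading dose = maintenance dose × R = 24.0 × 2.050 ≈ 49.2 mg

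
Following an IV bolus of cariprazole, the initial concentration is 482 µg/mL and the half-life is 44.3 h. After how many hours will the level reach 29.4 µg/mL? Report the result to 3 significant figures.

179 hours

k = ln 2 / 44.3 = 0.01565 h⁻¹
C(t) = C₀ e^(−kt)  ⇒  t = ln(C₀/C) / k
t = ln(482/29.4) / 0.01565 = 2.797 / 0.01565 ≈ 179 hours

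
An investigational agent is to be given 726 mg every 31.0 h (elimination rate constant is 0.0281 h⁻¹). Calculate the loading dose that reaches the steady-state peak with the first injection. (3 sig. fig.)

1250 mg

Accumulation ratio R = 1 / (1 − e^(−kτ)) = 1 / (1 − e^(−0.02810×31.0)) = 1 / (1 − 0.4185) = 1.720
Loading dose = maintenance dose × R = 726 × 1.720 ≈ 1250 mg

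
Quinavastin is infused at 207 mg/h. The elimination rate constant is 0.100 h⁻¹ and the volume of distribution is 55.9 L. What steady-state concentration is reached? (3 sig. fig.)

37.0 µg/mL

CL = k · V = 0.100 × 55.9 = 5.590 L/h
Css = rate / CL = 207 / 5.590 ≈ 37.0 µg/mL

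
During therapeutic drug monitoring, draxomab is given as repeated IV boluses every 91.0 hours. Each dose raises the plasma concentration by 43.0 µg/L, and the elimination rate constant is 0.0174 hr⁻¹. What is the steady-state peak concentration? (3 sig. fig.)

Fraction remaining after one interval: e^(−kτ) = e^(−0.01740 × 91.0) = 0.2053
R = 1 / (1 − 0.2053) = 1.258
Css,max = 43.0 × 1.258 ≈ 54.1 µg/L

54.1 µg/L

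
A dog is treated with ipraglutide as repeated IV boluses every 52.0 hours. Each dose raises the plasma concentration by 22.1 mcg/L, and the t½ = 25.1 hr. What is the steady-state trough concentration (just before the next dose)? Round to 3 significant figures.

k = ln 2 / 25.1 = 0.02762 hr⁻¹
Fraction remaining after one interval: e^(−kτ) = e^(−0.02762 × 52.0) = 0.2379
R = 1 / (1 − 0.2379) = 1.312
Css,max = 22.1 × 1.312 = 29.00 mcg/L
Css,min = Css,max × e^(−kτ) = 29.00 × 0.2379 ≈ 6.90 mcg/L

6.90 mcg/L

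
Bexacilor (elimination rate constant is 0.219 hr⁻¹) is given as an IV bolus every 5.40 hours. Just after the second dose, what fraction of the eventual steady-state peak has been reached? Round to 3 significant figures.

0.906

f_n = 1 − e^(−nkτ) = 1 − e^(−2 × 0.2190 × 5.40) = 1 − e^(−2.365) = 1 − 0.09393 ≈ 0.906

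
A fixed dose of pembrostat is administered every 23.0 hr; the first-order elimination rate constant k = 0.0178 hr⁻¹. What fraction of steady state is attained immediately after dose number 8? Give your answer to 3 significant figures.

f_n = 1 − e^(−nkτ) = 1 − e^(−8 × 0.01780 × 23.0) = 1 − e^(−3.275) = 1 − 0.03781 ≈ 0.962

0.962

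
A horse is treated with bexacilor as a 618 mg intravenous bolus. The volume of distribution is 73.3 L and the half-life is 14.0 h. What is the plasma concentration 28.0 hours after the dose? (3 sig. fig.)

2.11 mg/L

C₀ = dose / V = 618 / 73.3 = 8.431 mg/L
k = ln 2 / 14.0 = 0.04951 h⁻¹
C(t) = C₀ e^(−kt) = 8.431 × e^(−0.04951 × 28.0) = 8.431 × e^(−1.386) = 8.431 × 0.2500 ≈ 2.11 mg/L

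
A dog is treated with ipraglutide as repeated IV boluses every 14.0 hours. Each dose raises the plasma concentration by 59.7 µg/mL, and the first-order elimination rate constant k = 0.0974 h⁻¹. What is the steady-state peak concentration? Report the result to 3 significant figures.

Fraction remaining after one interval: e^(−kτ) = e^(−0.09740 × 14.0) = 0.2557
R = 1 / (1 − 0.2557) = 1.344
Css,max = 59.7 × 1.344 ≈ 80.2 µg/mL

80.2 µg/mL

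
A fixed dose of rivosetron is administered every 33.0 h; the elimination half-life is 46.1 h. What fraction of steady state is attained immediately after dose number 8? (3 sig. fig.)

k = ln 2 / 46.1 = 0.01504 h⁻¹
f_n = 1 − e^(−nkτ) = 1 − e^(−8 × 0.01504 × 33.0) = 1 − e^(−3.969) = 1 − 0.01888 ≈ 0.981

0.981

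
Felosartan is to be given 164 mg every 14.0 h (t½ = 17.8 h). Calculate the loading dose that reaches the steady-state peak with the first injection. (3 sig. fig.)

k = ln 2 / 17.8 = 0.03894 h⁻¹
Accumulation ratio R = 1 / (1 − e^(−kτ)) = 1 / (1 − e^(−0.03894×14.0)) = 1 / (1 − 0.5797) = 2.379
Loading dose = maintenance dose × R = 164 × 2.379 ≈ 390 mg

390 mg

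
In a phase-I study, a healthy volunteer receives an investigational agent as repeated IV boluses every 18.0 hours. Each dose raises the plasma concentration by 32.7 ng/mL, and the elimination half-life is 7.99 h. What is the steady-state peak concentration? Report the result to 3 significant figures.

k = ln 2 / 7.99 = 0.08675 h⁻¹
Fraction remaining after one interval: e^(−kτ) = e^(−0.08675 × 18.0) = 0.2098
R = 1 / (1 − 0.2098) = 1.266
Css,max = 32.7 × 1.266 ≈ 41.4 ng/mL

41.4 ng/mL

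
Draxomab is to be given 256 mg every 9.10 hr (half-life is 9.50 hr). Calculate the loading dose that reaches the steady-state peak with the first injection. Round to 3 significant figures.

528 mg

k = ln 2 / 9.50 = 0.07296 hr⁻¹
Accumulation ratio R = 1 / (1 − e^(−kτ)) = 1 / (1 − e^(−0.07296×9.10)) = 1 / (1 − 0.5148) = 2.061
Loading dose = maintenance dose × R = 256 × 2.061 ≈ 528 mg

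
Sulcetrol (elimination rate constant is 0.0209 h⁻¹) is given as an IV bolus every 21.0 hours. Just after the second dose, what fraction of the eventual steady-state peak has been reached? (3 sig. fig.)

f_n = 1 − e^(−nkτ) = 1 − e^(−2 × 0.02090 × 21.0) = 1 − e^(−0.8778) = 1 − 0.4157 ≈ 0.584

0.584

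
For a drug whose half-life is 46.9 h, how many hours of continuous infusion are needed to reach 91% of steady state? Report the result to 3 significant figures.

163 hours

k = ln 2 / 46.9 = 0.01478 h⁻¹
f = 1 − e^(−kt)  ⇒  t = −ln(1 − f) / k
t = −ln(1 − 0.91) / 0.01478 = 2.408 / 0.01478 ≈ 163 hours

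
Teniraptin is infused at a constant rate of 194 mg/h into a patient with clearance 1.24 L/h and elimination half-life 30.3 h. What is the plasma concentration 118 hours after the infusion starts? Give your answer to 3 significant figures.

Css = rate / CL = 194 / 1.24 = 156.5 µg/mL
k = ln 2 / 30.3 = 0.02288 h⁻¹
C(t) = Css (1 − e^(−kt)) = 156.5 × (1 − e^(−2.699)) = 156.5 × 0.9328 ≈ 146 µg/mL

146 µg/mL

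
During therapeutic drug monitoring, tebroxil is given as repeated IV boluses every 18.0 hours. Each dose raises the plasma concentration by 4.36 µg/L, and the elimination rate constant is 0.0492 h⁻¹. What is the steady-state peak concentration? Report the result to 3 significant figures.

Fraction remaining after one interval: e^(−kτ) = e^(−0.04920 × 18.0) = 0.4125
R = 1 / (1 − 0.4125) = 1.702
Css,max = 4.36 × 1.702 ≈ 7.42 µg/L

7.42 µg/L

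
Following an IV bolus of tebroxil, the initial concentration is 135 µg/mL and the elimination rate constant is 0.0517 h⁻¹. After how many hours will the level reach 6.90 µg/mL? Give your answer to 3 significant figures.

57.5 hours

C(t) = C₀ e^(−kt)  ⇒  t = ln(C₀/C) / k
t = ln(135/6.90) / 0.05170 = 2.974 / 0.05170 ≈ 57.5 hours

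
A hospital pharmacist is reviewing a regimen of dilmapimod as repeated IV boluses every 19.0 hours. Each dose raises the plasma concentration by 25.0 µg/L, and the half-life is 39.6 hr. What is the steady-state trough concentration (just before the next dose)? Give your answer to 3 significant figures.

63.4 µg/L

k = ln 2 / 39.6 = 0.01750 hr⁻¹
Fraction remaining after one interval: e^(−kτ) = e^(−0.01750 × 19.0) = 0.7171
R = 1 / (1 − 0.7171) = 3.535
Css,max = 25.0 × 3.535 = 88.36 µg/L
Css,min = Css,max × e^(−kτ) = 88.36 × 0.7171 ≈ 63.4 µg/L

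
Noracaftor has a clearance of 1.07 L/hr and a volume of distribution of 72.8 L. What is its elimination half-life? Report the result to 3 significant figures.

k = CL / V = 1.07 / 72.8 = 0.01470 hr⁻¹
t½ = ln 2 / k = ln 2 / 0.01470 ≈ 47.2 hours

47.2 hours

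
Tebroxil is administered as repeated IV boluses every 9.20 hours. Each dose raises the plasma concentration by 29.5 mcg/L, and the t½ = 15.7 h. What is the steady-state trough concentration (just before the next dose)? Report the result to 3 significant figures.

k = ln 2 / 15.7 = 0.04415 h⁻¹
Fraction remaining after one interval: e^(−kτ) = e^(−0.04415 × 9.20) = 0.6662
R = 1 / (1 − 0.6662) = 2.996
Css,max = 29.5 × 2.996 = 88.37 mcg/L
Css,min = Css,max × e^(−kτ) = 88.37 × 0.6662 ≈ 58.9 mcg/L

58.9 mcg/L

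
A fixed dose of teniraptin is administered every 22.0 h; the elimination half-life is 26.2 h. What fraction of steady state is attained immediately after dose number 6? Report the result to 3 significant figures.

0.970

k = ln 2 / 26.2 = 0.02646 h⁻¹
f_n = 1 − e^(−nkτ) = 1 − e^(−6 × 0.02646 × 22.0) = 1 − e^(−3.492) = 1 − 0.03043 ≈ 0.970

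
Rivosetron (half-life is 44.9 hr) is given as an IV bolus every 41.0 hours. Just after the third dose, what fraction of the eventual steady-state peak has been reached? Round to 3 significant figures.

k = ln 2 / 44.9 = 0.01544 hr⁻¹
f_n = 1 − e^(−nkτ) = 1 − e^(−3 × 0.01544 × 41.0) = 1 − e^(−1.899) = 1 − 0.1497 ≈ 0.850

0.850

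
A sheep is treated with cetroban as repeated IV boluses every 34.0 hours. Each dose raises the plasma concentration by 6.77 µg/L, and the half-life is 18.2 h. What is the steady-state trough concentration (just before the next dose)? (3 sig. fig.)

k = ln 2 / 18.2 = 0.03809 h⁻¹
Fraction remaining after one interval: e^(−kτ) = e^(−0.03809 × 34.0) = 0.2739
R = 1 / (1 − 0.2739) = 1.377
Css,max = 6.77 × 1.377 = 9.324 µg/L
Css,min = Css,max × e^(−kτ) = 9.324 × 0.2739 ≈ 2.55 µg/L

2.55 µg/L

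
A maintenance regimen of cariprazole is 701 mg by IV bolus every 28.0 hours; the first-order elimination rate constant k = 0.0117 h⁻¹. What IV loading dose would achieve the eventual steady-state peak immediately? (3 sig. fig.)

2510 mg

Accumulation ratio R = 1 / (1 − e^(−kτ)) = 1 / (1 − e^(−0.01170×28.0)) = 1 / (1 − 0.7207) = 3.580
Loading dose = maintenance dose × R = 701 × 3.580 ≈ 2510 mg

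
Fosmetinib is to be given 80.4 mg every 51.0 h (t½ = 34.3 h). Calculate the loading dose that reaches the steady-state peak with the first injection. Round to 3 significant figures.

k = ln 2 / 34.3 = 0.02021 h⁻¹
Accumulation ratio R = 1 / (1 − e^(−kτ)) = 1 / (1 − e^(−0.02021×51.0)) = 1 / (1 − 0.3568) = 1.555
Loading dose = maintenance dose × R = 80.4 × 1.555 ≈ 125 mg

125 mg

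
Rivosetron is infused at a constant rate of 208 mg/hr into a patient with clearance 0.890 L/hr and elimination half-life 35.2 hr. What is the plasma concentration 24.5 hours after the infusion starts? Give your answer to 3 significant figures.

Css = rate / CL = 208 / 0.890 = 233.7 µg/mL
k = ln 2 / 35.2 = 0.01969 hr⁻¹
C(t) = Css (1 − e^(−kt)) = 233.7 × (1 − e^(−0.4824)) = 233.7 × 0.3827 ≈ 89.4 µg/mL

89.4 µg/mL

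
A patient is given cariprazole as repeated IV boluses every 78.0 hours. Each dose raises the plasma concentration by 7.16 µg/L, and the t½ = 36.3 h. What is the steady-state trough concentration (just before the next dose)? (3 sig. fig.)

2.08 µg/L

k = ln 2 / 36.3 = 0.01909 h⁻¹
Fraction remaining after one interval: e^(−kτ) = e^(−0.01909 × 78.0) = 0.2255
R = 1 / (1 − 0.2255) = 1.291
Css,max = 7.16 × 1.291 = 9.245 µg/L
Css,min = Css,max × e^(−kτ) = 9.245 × 0.2255 ≈ 2.08 µg/L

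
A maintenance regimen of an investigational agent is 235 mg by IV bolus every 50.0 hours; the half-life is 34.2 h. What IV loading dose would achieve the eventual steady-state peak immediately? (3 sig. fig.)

k = ln 2 / 34.2 = 0.02027 h⁻¹
Accumulation ratio R = 1 / (1 − e^(−kτ)) = 1 / (1 − e^(−0.02027×50.0)) = 1 / (1 − 0.3630) = 1.570
Loading dose = maintenance dose × R = 235 × 1.570 ≈ 369 mg

369 mg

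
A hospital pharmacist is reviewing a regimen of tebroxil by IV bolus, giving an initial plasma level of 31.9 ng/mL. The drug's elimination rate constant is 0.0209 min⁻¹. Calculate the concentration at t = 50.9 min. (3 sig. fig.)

C(t) = C₀ e^(−kt) = 31.9 × e^(−0.02090 × 50.9) = 31.9 × e^(−1.064) = 31.9 × 0.3451 ≈ 11.0 ng/mL

11.0 ng/mL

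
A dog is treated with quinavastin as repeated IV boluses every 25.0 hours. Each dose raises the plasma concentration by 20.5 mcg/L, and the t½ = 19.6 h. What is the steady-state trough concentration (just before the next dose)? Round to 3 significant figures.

14.4 mcg/L

k = ln 2 / 19.6 = 0.03536 h⁻¹
Fraction remaining after one interval: e^(−kτ) = e^(−0.03536 × 25.0) = 0.4131
R = 1 / (1 − 0.4131) = 1.704
Css,max = 20.5 × 1.704 = 34.93 mcg/L
Css,min = Css,max × e^(−kτ) = 34.93 × 0.4131 ≈ 14.4 mcg/L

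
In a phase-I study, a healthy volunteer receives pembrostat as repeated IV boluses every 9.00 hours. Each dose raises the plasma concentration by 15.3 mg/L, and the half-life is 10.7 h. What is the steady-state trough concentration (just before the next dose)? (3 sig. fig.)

k = ln 2 / 10.7 = 0.06478 h⁻¹
Fraction remaining after one interval: e^(−kτ) = e^(−0.06478 × 9.00) = 0.5582
R = 1 / (1 − 0.5582) = 2.264
Css,max = 15.3 × 2.264 = 34.63 mg/L
Css,min = Css,max × e^(−kτ) = 34.63 × 0.5582 ≈ 19.3 mg/L

19.3 mg/L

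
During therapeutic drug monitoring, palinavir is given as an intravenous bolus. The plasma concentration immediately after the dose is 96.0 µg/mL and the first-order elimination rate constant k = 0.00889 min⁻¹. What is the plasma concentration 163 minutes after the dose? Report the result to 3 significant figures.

C(t) = C₀ e^(−kt) = 96.0 × e^(−0.008890 × 163) = 96.0 × e^(−1.449) = 96.0 × 0.2348 ≈ 22.5 µg/mL

22.5 µg/mL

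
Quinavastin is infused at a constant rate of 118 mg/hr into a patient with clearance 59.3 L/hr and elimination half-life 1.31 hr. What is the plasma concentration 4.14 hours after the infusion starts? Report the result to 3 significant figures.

1.77 µg/mL

Css = rate / CL = 118 / 59.3 = 1.990 µg/mL
k = ln 2 / 1.31 = 0.5291 hr⁻¹
C(t) = Css (1 − e^(−kt)) = 1.990 × (1 − e^(−2.191)) = 1.990 × 0.8881 ≈ 1.77 µg/mL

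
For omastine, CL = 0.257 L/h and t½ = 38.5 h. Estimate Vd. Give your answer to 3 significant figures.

14.3 L

k = ln 2 / t½ = ln 2 / 38.5 = 0.01800 h⁻¹
V = CL / k = 0.257 / 0.01800 ≈ 14.3 L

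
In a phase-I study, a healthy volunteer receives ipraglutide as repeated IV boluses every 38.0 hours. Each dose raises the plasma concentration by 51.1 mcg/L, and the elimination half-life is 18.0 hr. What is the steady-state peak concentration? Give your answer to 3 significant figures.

66.5 mcg/L

k = ln 2 / 18.0 = 0.03851 hr⁻¹
Fraction remaining after one interval: e^(−kτ) = e^(−0.03851 × 38.0) = 0.2315
R = 1 / (1 − 0.2315) = 1.301
Css,max = 51.1 × 1.301 ≈ 66.5 mcg/L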